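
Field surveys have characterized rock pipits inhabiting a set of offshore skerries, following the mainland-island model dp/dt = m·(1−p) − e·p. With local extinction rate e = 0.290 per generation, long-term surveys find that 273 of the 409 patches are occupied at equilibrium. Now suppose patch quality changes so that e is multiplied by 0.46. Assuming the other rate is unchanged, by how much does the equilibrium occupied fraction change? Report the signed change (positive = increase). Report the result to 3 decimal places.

Observed p* = 273/409 = 0.66748.
Balance m(1−p*) = e·p* gives m = e·p*/(1−p*) = 0.290×0.66748/0.33252 = 0.58213.
New p* = m/(m+e) = 0.58213/(0.58213+0.13340) = 0.81356.
Δp* = 0.81356 − 0.66748 = +0.14608.

0.146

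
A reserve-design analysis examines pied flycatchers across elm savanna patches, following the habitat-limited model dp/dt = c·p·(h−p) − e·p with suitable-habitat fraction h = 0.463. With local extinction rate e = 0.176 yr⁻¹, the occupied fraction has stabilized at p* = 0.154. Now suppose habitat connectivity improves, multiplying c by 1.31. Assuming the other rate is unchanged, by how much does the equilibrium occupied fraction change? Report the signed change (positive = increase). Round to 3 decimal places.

Balance c(h−p*) = e gives c = e/(0.463 − 0.15400) = 0.176/0.30900 = 0.56958.
New p* = 0.463 − e/c = 0.463 − 0.17600/0.74615 = 0.22712.
Δp* = 0.22712 − 0.15400 = +0.07312.

0.073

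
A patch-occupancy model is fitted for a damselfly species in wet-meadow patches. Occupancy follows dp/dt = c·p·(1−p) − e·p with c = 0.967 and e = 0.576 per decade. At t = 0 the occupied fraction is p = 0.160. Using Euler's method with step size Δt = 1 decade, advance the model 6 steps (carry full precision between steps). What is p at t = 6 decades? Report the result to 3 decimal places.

0.360

Update rule: p ← p + [c·p·(1−p) − e·p]·Δt with Δt = 1.
t = 1: p = 0.16000 + (+0.03780) = 0.19780
t = 2: p = 0.19780 + (+0.03951) = 0.23731
t = 3: p = 0.23731 + (+0.03833) = 0.27564
t = 4: p = 0.27564 + (+0.03430) = 0.30995
t = 5: p = 0.30995 + (+0.02829) = 0.33824
t = 6: p = 0.33824 + (+0.02162) = 0.35986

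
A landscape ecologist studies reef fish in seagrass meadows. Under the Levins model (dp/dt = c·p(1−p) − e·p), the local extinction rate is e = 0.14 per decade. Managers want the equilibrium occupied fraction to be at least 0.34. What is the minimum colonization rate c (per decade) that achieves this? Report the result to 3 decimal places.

p* = 1 − e/c ≥ 0.34 requires e/c ≤ 0.6600, i.e. c ≥ e/0.6600.
c_min = 0.14/0.6600 = 0.2121.

0.212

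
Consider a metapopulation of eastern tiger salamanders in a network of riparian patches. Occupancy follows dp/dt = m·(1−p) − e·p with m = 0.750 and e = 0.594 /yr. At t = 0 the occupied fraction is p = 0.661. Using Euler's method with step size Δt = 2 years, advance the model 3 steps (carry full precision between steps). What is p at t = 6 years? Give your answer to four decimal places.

Update rule: p ← p + [m·(1−p) − e·p]·Δt with Δt = 2.
step 1: Δp = -0.27677, p = 0.38423
step 2: Δp = +0.46718, p = 0.85142
step 3: Δp = -0.78861, p = 0.06281

0.0628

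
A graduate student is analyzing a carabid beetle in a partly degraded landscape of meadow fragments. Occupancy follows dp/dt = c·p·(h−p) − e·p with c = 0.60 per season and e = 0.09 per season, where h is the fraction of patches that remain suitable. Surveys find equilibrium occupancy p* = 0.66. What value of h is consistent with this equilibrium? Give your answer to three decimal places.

0.810

At equilibrium c(h−p*) = e, so h = p* + e/c.
h = 0.66 + 0.09/0.60 = 0.66 + 0.1500 = 0.8100.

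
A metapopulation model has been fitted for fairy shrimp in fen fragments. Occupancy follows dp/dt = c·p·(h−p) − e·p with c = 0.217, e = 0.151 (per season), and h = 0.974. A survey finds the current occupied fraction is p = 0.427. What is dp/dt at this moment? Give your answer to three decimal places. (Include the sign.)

Colonization term: c·p·(h−p) = 0.217×0.427×0.5470 = 0.05068.
Extinction term: e·p = 0.06448.
dp/dt = 0.05068 − 0.06448 = -0.01379.

-0.014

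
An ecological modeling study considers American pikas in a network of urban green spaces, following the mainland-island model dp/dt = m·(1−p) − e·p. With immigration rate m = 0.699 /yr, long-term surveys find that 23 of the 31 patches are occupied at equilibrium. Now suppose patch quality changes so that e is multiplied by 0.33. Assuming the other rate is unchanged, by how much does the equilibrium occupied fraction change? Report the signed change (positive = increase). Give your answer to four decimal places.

0.1551

Observed p* = 23/31 = 0.74194.
Balance m(1−p*) = e·p* gives e = m(1−p*)/p* = 0.699×0.25806/0.74194 = 0.24312.
New p* = m/(m+e) = 0.69900/(0.69900+0.08023) = 0.89704.
Δp* = 0.89704 − 0.74194 = +0.15510.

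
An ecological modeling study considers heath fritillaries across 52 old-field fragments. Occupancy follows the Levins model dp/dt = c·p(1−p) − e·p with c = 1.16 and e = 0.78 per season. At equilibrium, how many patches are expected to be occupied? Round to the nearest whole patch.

p* = 1 − e/c = 1 − 0.78/1.16 = 0.3276.
Expected occupied patches = N × p* = 52 × 0.3276 = 17.03 ≈ 17.

17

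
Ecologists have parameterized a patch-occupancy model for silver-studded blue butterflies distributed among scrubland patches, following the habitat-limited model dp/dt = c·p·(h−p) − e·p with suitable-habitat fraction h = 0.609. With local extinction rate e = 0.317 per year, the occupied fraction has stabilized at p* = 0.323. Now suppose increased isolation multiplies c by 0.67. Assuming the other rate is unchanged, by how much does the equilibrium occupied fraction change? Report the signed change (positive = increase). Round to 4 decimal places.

Balance c(h−p*) = e gives c = e/(0.609 − 0.32300) = 0.317/0.28600 = 1.10839.
New p* = 0.609 − e/c = 0.609 − 0.31700/0.74262 = 0.18213.
Δp* = 0.18213 − 0.32300 = -0.14087.

-0.1409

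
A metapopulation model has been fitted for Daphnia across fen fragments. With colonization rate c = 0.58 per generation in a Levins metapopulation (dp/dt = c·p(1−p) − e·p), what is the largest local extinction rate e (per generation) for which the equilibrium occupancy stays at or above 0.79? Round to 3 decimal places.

0.122

1 − e/c ≥ 0.79 ⇒ e ≤ c(1 − 0.79) = 0.58 × 0.2100.
e_max = 0.1218.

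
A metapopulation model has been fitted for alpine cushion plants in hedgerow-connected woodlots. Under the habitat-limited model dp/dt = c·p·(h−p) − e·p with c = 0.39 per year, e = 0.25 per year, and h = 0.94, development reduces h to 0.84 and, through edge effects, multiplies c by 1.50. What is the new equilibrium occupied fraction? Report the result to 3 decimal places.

0.413

Before: p* = h − e/c = 0.94 − 0.25/0.39 = 0.94 − 0.6410 = 0.2990.
After: c = 0.585, e = 0.25, h = 0.84; p* = 0.84 − 0.25/0.585 = 0.4126.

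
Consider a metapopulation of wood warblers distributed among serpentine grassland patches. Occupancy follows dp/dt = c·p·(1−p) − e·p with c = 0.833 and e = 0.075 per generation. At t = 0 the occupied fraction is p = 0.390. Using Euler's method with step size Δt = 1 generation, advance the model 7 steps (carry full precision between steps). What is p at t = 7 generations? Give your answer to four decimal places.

Update rule: p ← p + [c·p·(1−p) − e·p]·Δt with Δt = 1.
step 1: Δp = +0.16892, p = 0.55892
step 2: Δp = +0.16344, p = 0.72236
step 3: Δp = +0.11289, p = 0.83525
step 4: Δp = +0.05199, p = 0.88723
step 5: Δp = +0.01680, p = 0.90403
step 6: Δp = +0.00447, p = 0.90850
step 7: Δp = +0.00111, p = 0.90961

0.9096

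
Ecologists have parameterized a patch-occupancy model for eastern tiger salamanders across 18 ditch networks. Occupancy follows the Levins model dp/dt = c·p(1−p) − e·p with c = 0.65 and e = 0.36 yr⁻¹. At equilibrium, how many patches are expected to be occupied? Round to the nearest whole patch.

8

p* = 1 − e/c = 1 − 0.36/0.65 = 0.4462.
Expected occupied patches = N × p* = 18 × 0.4462 = 8.03 ≈ 8.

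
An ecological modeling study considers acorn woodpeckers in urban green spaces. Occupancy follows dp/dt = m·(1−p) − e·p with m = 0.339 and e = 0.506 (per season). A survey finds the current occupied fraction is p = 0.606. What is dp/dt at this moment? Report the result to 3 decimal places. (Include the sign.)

Colonization term: m·(1−p) = 0.339×0.3940 = 0.13357.
Extinction term: e·p = 0.30664.
dp/dt = 0.13357 − 0.30664 = -0.17307.

-0.173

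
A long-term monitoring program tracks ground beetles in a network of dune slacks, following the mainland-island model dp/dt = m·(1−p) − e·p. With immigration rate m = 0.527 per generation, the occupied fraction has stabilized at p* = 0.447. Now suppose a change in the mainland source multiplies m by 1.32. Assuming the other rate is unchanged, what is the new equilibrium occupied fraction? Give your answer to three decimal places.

Balance m(1−p*) = e·p* gives e = m(1−p*)/p* = 0.527×0.55300/0.44700 = 0.65197.
New p* = m/(m+e) = 0.69564/(0.69564+0.65197) = 0.51620.

0.516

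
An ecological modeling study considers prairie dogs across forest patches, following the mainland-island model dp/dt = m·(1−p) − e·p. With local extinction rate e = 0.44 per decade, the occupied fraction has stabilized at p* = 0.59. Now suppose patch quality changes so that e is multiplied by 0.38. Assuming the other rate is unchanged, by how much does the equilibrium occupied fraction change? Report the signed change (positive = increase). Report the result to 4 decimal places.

0.2011

Balance m(1−p*) = e·p* gives m = e·p*/(1−p*) = 0.44×0.59000/0.41000 = 0.63317.
New p* = m/(m+e) = 0.63317/(0.63317+0.16720) = 0.79110.
Δp* = 0.79110 − 0.59000 = +0.20110.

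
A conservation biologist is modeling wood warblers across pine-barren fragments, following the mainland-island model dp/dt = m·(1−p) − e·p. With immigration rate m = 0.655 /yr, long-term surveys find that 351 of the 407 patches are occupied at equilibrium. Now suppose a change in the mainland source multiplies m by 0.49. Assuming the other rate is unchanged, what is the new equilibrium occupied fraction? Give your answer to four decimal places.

Observed p* = 351/407 = 0.86241.
Balance m(1−p*) = e·p* gives e = m(1−p*)/p* = 0.655×0.13759/0.86241 = 0.10450.
New p* = m/(m+e) = 0.32095/(0.32095+0.10450) = 0.75438.

0.7544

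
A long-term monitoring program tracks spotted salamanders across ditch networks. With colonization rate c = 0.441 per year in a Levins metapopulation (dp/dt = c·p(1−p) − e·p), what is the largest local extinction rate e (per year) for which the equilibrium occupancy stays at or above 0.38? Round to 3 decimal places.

0.273

1 − e/c ≥ 0.38 ⇒ e ≤ c(1 − 0.38) = 0.441 × 0.6200.
e_max = 0.2734.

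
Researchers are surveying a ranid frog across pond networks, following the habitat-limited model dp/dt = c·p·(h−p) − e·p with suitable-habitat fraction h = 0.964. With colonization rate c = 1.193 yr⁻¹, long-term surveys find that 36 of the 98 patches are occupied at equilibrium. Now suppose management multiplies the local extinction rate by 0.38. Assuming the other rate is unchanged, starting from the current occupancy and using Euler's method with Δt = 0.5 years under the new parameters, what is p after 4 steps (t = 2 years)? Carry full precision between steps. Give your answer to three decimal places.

0.643

Observed p* = 36/98 = 0.36735.
Balance c(h−p*) = e gives e = 1.193×(0.964 − 0.36735) = 0.71181.
Starting from p₀ = 0.36735; update p ← p + (dp/dt)·Δt with the new parameters.
t = 0.5: p = 0.36735 + (+0.08106) = 0.44841
t = 1: p = 0.44841 + (+0.07726) = 0.52567
t = 1.5: p = 0.52567 + (+0.06635) = 0.59202
t = 2: p = 0.59202 + (+0.05129) = 0.64331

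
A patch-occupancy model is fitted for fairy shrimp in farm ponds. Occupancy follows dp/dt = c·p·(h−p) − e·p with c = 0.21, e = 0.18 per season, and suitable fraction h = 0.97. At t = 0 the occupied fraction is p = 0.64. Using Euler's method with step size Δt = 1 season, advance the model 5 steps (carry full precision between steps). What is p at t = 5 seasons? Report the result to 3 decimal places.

Update rule: p ← p + [c·p·(h−p) − e·p]·Δt with Δt = 1.
  1  |  dp/dt·Δt = -0.070848  |  p_1 = 0.569152
  2  |  dp/dt·Δt = -0.054537  |  p_2 = 0.514615
  3  |  dp/dt·Δt = -0.043418  |  p_3 = 0.471197
  4  |  dp/dt·Δt = -0.035458  |  p_4 = 0.435739
  5  |  dp/dt·Δt = -0.029545  |  p_5 = 0.406194

0.406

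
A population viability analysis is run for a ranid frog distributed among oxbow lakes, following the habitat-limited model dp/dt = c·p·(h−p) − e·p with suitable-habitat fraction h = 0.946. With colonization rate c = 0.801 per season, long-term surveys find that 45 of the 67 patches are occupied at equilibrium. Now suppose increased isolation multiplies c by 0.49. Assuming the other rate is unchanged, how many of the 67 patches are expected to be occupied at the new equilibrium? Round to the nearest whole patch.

Observed p* = 45/67 = 0.67164.
Balance c(h−p*) = e gives e = 0.801×(0.946 − 0.67164) = 0.21976.
New p* = 0.946 − e/c = 0.946 − 0.21976/0.39249 = 0.38609.
Expected occupied = 67 × 0.38609 = 25.87 ≈ 26.

26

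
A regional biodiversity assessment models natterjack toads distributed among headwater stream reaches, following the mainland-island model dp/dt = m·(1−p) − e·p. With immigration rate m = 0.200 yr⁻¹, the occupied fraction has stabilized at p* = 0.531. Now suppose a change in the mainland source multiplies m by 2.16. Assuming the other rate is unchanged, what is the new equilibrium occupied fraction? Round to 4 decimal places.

Balance m(1−p*) = e·p* gives e = m(1−p*)/p* = 0.200×0.46900/0.53100 = 0.17665.
New p* = m/(m+e) = 0.43200/(0.43200+0.17665) = 0.70977.

0.7098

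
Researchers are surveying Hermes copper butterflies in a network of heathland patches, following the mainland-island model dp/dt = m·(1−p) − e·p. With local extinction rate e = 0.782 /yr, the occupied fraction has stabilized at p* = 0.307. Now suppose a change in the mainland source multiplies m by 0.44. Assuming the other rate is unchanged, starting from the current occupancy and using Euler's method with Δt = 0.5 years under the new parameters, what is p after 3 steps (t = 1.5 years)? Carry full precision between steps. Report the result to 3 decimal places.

Balance m(1−p*) = e·p* gives m = e·p*/(1−p*) = 0.782×0.30700/0.69300 = 0.34643.
Starting from p₀ = 0.30700; update p ← p + (dp/dt)·Δt with the new parameters.
t = 0.5: p = 0.30700 + (-0.06722) = 0.23978
t = 1: p = 0.23978 + (-0.03581) = 0.20397
t = 1.5: p = 0.20397 + (-0.01908) = 0.18488

0.185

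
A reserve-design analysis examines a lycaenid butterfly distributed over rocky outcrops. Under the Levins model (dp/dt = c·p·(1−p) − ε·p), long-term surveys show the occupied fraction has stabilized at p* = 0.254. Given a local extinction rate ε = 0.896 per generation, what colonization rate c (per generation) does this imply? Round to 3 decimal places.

1.201

At equilibrium c(1−p*) = ε, so c = ε/(1−p*).
c = 0.896/(1 − 0.254) = 0.896/0.7460 = 1.2011.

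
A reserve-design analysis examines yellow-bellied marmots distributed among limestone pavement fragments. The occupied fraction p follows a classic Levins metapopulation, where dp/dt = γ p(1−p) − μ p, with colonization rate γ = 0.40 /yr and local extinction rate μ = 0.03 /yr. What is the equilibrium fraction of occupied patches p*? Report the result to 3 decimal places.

0.925

At equilibrium, colonization balances extinction: γ·p*·(1−p*) = μ·p*.
So p* = 1 − μ/γ = 1 − 0.03/0.40 = 1 − 0.0750 = 0.9250.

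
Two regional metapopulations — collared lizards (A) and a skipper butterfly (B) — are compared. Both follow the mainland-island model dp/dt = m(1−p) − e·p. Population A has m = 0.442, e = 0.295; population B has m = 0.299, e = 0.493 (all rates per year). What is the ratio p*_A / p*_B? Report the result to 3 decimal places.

A: p*_A = m/(m+e) = 0.442/0.7370 = 0.5997.
B: p*_B = 0.299/0.7920 = 0.3775.
p*_A / p*_B = 0.5997/0.3775 = 1.5886.

1.589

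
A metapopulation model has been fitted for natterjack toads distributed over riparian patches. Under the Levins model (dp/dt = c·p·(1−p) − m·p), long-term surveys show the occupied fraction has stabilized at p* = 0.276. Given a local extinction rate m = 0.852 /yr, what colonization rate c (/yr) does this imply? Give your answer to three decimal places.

At equilibrium c(1−p*) = m, so c = m/(1−p*).
c = 0.852/(1 − 0.276) = 0.852/0.7240 = 1.1768.

1.177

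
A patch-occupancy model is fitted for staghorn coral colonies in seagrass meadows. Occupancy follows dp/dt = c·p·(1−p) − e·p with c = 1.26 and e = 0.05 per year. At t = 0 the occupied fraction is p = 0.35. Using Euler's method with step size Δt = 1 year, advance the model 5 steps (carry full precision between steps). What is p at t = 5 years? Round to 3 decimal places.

Update rule: p ← p + [c·p·(1−p) − e·p]·Δt with Δt = 1.
p: 0.35000 → 0.61915  (Δp = +0.26915)
p: 0.61915 → 0.88530  (Δp = +0.26615)
p: 0.88530 → 0.96898  (Δp = +0.08368)
p: 0.96898 → 0.95840  (Δp = -0.01058)
p: 0.95840 → 0.96071  (Δp = +0.00231)

0.961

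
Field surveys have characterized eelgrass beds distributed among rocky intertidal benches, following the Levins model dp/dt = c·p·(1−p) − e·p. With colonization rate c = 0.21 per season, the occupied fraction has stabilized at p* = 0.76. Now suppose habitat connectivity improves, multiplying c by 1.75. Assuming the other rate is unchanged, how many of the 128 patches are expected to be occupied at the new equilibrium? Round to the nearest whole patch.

Balance c(1−p*) = e gives e = 0.21×(1 − 0.76000) = 0.05040.
New p* = 1 − e/c = 1 − 0.05040/0.36750 = 0.86286.
Expected occupied = 128 × 0.86286 = 110.45 ≈ 110.

110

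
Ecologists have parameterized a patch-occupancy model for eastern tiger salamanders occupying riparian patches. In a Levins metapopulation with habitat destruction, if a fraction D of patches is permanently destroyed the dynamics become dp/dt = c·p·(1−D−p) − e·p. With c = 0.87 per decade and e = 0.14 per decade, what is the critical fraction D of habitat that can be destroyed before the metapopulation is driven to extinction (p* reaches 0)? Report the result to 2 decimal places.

0.84

The nontrivial equilibrium is p* = (1−D) − e/c; extinction occurs when this hits zero.
So D_crit = 1 − e/c = 1 − 0.14/0.87 = 1 − 0.1609 = 0.8391.
Note this equals the original equilibrium occupancy — the Levins extinction-debt result.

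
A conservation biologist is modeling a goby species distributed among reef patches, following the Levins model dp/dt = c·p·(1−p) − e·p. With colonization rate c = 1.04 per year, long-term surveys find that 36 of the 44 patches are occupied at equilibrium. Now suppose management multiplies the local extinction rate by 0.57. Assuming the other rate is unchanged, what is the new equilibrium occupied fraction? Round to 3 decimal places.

Observed p* = 36/44 = 0.81818.
Balance c(1−p*) = e gives e = 1.04×(1 − 0.81818) = 0.18909.
New p* = 1 − e/c = 1 − 0.10778/1.04000 = 0.89637.

0.896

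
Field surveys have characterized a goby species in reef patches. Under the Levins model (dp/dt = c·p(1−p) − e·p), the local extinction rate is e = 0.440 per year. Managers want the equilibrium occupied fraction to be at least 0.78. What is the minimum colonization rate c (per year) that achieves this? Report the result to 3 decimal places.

2.000

p* = 1 − e/c ≥ 0.78 requires e/c ≤ 0.2200, i.e. c ≥ e/0.2200.
c_min = 0.440/0.2200 = 2.0000.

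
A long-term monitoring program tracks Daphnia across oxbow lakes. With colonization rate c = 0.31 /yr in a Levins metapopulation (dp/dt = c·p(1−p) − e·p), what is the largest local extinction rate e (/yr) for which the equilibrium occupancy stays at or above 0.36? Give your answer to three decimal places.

1 − e/c ≥ 0.36 ⇒ e ≤ c(1 − 0.36) = 0.31 × 0.6400.
e_max = 0.1984.

0.198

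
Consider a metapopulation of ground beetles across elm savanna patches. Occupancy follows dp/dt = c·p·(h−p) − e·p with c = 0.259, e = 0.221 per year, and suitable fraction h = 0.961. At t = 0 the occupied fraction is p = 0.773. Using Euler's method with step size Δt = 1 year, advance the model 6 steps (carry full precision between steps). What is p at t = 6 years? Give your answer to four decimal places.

0.3715

Update rule: p ← p + [c·p·(h−p) − e·p]·Δt with Δt = 1.
t = 1: p = 0.77300 + (-0.13319) = 0.63981
t = 2: p = 0.63981 + (-0.08817) = 0.55163
t = 3: p = 0.55163 + (-0.06342) = 0.48821
t = 4: p = 0.48821 + (-0.04811) = 0.44010
t = 5: p = 0.44010 + (-0.03789) = 0.40221
t = 6: p = 0.40221 + (-0.03068) = 0.37153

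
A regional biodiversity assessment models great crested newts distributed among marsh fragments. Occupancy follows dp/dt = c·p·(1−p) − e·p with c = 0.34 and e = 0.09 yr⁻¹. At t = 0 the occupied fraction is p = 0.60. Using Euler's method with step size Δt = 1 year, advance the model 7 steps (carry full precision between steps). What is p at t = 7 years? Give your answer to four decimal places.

Update rule: p ← p + [c·p·(1−p) − e·p]·Δt with Δt = 1.
p: 0.60000 → 0.62760  (Δp = +0.02760)
p: 0.62760 → 0.65058  (Δp = +0.02298)
p: 0.65058 → 0.66932  (Δp = +0.01874)
p: 0.66932 → 0.68433  (Δp = +0.01501)
p: 0.68433 → 0.69619  (Δp = +0.01186)
p: 0.69619 → 0.70545  (Δp = +0.00926)
p: 0.70545 → 0.71261  (Δp = +0.00716)

0.7126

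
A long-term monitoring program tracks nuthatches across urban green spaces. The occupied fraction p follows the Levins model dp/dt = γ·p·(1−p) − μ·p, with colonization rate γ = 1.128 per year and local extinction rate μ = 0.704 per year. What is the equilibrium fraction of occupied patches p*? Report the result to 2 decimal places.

0.38

At equilibrium, colonization balances extinction: γ·p*·(1−p*) = μ·p*.
So p* = 1 − μ/γ = 1 − 0.704/1.128 = 1 − 0.6241 = 0.3759.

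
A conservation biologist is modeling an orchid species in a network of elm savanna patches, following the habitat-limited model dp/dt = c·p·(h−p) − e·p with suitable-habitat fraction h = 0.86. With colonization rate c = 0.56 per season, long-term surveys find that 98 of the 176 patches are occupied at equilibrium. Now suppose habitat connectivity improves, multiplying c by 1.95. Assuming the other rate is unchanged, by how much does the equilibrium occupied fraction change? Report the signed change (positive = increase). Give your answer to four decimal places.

0.1477

Observed p* = 98/176 = 0.55682.
Balance c(h−p*) = e gives e = 0.56×(0.86 − 0.55682) = 0.16978.
New p* = 0.86 − e/c = 0.86 − 0.16978/1.09200 = 0.70452.
Δp* = 0.70452 − 0.55682 = +0.14770.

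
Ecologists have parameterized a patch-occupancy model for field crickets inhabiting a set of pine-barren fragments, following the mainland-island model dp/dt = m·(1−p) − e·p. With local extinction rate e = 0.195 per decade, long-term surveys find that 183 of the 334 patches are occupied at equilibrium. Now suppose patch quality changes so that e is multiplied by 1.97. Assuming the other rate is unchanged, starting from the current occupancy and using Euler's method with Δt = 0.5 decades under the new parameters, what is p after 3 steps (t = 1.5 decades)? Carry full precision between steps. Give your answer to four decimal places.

Observed p* = 183/334 = 0.54790.
Balance m(1−p*) = e·p* gives m = e·p*/(1−p*) = 0.195×0.54790/0.45210 = 0.23632.
Starting from p₀ = 0.54790; update p ← p + (dp/dt)·Δt with the new parameters.
step 1: Δp = -0.05182, p = 0.49609
step 2: Δp = -0.03574, p = 0.46034
step 3: Δp = -0.02465, p = 0.43569

0.4357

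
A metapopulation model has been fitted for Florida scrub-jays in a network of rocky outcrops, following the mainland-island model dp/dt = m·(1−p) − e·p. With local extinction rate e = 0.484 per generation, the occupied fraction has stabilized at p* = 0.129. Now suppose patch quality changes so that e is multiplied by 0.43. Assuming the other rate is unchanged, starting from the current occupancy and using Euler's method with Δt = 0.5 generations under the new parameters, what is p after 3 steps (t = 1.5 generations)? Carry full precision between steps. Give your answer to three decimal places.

Balance m(1−p*) = e·p* gives m = e·p*/(1−p*) = 0.484×0.12900/0.87100 = 0.07168.
Starting from p₀ = 0.12900; update p ← p + (dp/dt)·Δt with the new parameters.
step 1: Δp = +0.01779, p = 0.14679
step 2: Δp = +0.01530, p = 0.16210
step 3: Δp = +0.01316, p = 0.17526

0.175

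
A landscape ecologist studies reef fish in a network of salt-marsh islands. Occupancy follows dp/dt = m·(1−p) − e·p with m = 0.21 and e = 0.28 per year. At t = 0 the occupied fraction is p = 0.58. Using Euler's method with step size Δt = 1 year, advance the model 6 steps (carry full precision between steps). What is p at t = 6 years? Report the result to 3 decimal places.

Update rule: p ← p + [m·(1−p) − e·p]·Δt with Δt = 1.
  1  |  dp/dt·Δt = -0.074200  |  p_1 = 0.505800
  2  |  dp/dt·Δt = -0.037842  |  p_2 = 0.467958
  3  |  dp/dt·Δt = -0.019299  |  p_3 = 0.448659
  4  |  dp/dt·Δt = -0.009843  |  p_4 = 0.438816
  5  |  dp/dt·Δt = -0.005020  |  p_5 = 0.433796
  6  |  dp/dt·Δt = -0.002560  |  p_6 = 0.431236

0.431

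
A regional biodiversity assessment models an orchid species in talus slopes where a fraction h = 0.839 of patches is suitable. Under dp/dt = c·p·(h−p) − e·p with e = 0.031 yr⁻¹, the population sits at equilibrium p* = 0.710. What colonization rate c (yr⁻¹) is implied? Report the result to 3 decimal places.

At equilibrium c(h−p*) = e, so c = e/(h−p*).
c = 0.031/(0.839 − 0.710) = 0.031/0.1290 = 0.2403.

0.240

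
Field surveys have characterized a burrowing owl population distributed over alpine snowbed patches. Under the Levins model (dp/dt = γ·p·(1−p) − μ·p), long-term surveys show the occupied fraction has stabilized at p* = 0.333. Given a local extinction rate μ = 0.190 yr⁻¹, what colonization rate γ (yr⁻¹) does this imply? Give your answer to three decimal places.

At equilibrium γ(1−p*) = μ, so γ = μ/(1−p*).
γ = 0.190/(1 − 0.333) = 0.190/0.6670 = 0.2849.

0.285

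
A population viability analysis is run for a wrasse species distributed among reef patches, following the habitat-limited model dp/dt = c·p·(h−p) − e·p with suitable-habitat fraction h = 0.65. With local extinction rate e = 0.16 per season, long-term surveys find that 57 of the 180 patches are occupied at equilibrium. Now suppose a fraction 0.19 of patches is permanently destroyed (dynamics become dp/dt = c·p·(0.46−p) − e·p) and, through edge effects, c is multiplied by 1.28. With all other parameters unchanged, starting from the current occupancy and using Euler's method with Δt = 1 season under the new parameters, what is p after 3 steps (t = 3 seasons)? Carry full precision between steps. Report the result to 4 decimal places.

Observed p* = 57/180 = 0.31667.
Balance c(h−p*) = e gives c = e/(0.65 − 0.31667) = 0.16/0.33333 = 0.48000.
Starting from p₀ = 0.31667; update p ← p + (dp/dt)·Δt with the new parameters.
p: 0.31667 → 0.29389  (Δp = -0.02278)
p: 0.29389 → 0.27686  (Δp = -0.01703)
p: 0.27686 → 0.26371  (Δp = -0.01314)

0.2637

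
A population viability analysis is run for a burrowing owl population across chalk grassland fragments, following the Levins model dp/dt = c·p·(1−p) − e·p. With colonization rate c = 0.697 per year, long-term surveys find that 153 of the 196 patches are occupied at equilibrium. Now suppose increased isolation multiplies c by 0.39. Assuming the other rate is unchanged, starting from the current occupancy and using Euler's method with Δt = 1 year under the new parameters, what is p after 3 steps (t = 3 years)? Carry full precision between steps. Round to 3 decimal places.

0.617

Observed p* = 153/196 = 0.78061.
Balance c(1−p*) = e gives e = 0.697×(1 − 0.78061) = 0.15291.
Starting from p₀ = 0.78061; update p ← p + (dp/dt)·Δt with the new parameters.
p: 0.78061 → 0.70780  (Δp = -0.07281)
p: 0.70780 → 0.65579  (Δp = -0.05201)
p: 0.65579 → 0.61687  (Δp = -0.03892)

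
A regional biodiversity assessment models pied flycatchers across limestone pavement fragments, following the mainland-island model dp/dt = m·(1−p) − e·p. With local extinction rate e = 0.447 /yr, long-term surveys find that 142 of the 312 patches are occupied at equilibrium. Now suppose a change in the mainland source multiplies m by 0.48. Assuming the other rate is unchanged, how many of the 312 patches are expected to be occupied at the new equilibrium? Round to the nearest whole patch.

89

Observed p* = 142/312 = 0.45513.
Balance m(1−p*) = e·p* gives m = e·p*/(1−p*) = 0.447×0.45513/0.54487 = 0.37338.
New p* = m/(m+e) = 0.17922/(0.17922+0.44700) = 0.28619.
Expected occupied = 312 × 0.28619 = 89.29 ≈ 89.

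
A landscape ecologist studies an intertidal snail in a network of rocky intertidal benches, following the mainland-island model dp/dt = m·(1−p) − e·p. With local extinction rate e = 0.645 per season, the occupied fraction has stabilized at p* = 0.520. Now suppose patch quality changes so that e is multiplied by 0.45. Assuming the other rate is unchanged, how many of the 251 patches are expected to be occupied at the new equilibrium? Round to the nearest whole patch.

177

Balance m(1−p*) = e·p* gives m = e·p*/(1−p*) = 0.645×0.52000/0.48000 = 0.69875.
New p* = m/(m+e) = 0.69875/(0.69875+0.29025) = 0.70652.
Expected occupied = 251 × 0.70652 = 177.34 ≈ 177.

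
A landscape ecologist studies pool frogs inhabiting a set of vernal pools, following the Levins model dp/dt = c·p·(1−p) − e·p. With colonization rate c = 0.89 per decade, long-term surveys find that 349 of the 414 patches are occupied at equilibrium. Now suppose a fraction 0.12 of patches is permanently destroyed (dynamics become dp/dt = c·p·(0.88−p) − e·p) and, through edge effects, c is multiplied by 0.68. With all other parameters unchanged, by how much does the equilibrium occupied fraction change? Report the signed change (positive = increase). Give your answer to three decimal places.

-0.194

Observed p* = 349/414 = 0.84300.
Balance c(1−p*) = e gives e = 0.89×(1 − 0.84300) = 0.13973.
New p* = 0.88 − e/c = 0.88 − 0.13973/0.60520 = 0.64912.
Δp* = 0.64912 − 0.84300 = -0.19388.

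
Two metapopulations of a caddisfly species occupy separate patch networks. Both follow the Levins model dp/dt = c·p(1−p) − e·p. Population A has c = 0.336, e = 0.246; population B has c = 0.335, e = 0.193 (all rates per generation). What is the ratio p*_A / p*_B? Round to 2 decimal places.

A: p*_A = 1 − 0.246/0.336 = 0.2679.
B: p*_B = 1 − 0.193/0.335 = 0.4239.
p*_A / p*_B = 0.2679/0.4239 = 0.6319.

0.63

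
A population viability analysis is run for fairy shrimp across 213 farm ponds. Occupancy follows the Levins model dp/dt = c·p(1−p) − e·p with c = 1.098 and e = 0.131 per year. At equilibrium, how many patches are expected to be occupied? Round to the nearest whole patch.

p* = 1 − e/c = 1 − 0.131/1.098 = 0.8807.
Expected occupied patches = N × p* = 213 × 0.8807 = 187.59 ≈ 188.

188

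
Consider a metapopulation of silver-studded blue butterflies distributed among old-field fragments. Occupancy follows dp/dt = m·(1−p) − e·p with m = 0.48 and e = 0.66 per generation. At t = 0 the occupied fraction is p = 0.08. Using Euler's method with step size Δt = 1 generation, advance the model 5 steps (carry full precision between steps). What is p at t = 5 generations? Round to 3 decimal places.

0.421

Update rule: p ← p + [m·(1−p) − e·p]·Δt with Δt = 1.
p: 0.08000 → 0.46880  (Δp = +0.38880)
p: 0.46880 → 0.41437  (Δp = -0.05443)
p: 0.41437 → 0.42199  (Δp = +0.00762)
p: 0.42199 → 0.42092  (Δp = -0.00107)
p: 0.42092 → 0.42107  (Δp = +0.00015)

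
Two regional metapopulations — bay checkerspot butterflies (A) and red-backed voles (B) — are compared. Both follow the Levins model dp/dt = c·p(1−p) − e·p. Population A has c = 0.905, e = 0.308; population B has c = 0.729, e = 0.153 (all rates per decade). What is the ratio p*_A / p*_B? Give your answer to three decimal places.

A: p*_A = 1 − 0.308/0.905 = 0.6597.
B: p*_B = 1 − 0.153/0.729 = 0.7901.
p*_A / p*_B = 0.6597/0.7901 = 0.8349.

0.835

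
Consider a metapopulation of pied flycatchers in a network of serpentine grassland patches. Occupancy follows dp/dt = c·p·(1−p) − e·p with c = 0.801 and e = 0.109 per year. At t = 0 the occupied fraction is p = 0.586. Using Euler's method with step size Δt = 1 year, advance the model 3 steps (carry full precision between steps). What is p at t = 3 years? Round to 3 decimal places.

Update rule: p ← p + [c·p·(1−p) − e·p]·Δt with Δt = 1.
step 1: Δp = +0.13045, p = 0.71645
step 2: Δp = +0.08463, p = 0.80108
step 3: Δp = +0.04032, p = 0.84140

0.841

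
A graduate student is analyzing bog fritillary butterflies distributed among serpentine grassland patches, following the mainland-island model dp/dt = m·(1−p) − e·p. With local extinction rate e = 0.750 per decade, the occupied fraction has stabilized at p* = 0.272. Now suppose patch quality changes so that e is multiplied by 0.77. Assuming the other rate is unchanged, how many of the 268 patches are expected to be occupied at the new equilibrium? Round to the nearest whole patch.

88

Balance m(1−p*) = e·p* gives m = e·p*/(1−p*) = 0.750×0.27200/0.72800 = 0.28022.
New p* = m/(m+e) = 0.28022/(0.28022+0.57750) = 0.32670.
Expected occupied = 268 × 0.32670 = 87.56 ≈ 88.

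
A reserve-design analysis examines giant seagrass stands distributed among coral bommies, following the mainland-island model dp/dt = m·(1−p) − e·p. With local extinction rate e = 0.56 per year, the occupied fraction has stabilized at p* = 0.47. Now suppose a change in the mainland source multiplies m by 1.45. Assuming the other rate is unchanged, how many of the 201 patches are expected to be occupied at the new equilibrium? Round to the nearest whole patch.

Balance m(1−p*) = e·p* gives m = e·p*/(1−p*) = 0.56×0.47000/0.53000 = 0.49660.
New p* = m/(m+e) = 0.72007/(0.72007+0.56000) = 0.56252.
Expected occupied = 201 × 0.56252 = 113.07 ≈ 113.

113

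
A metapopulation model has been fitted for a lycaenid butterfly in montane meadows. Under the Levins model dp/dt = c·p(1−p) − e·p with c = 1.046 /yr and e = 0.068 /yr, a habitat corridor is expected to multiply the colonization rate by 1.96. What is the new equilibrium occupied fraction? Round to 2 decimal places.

0.97

Before: p* = 1 − 0.068/1.046 = 0.9350.
After the change, c = 2.05016, e = 0.068, so p* = 1 − 0.068/2.05016 = 0.9668.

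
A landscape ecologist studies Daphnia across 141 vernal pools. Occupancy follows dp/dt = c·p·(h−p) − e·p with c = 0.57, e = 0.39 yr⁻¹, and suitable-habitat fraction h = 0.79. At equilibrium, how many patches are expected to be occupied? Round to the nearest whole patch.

15

p* = h − e/c = 0.79 − 0.6842 = 0.1058.
Expected occupied patches = N × p* = 141 × 0.1058 = 14.92 ≈ 15.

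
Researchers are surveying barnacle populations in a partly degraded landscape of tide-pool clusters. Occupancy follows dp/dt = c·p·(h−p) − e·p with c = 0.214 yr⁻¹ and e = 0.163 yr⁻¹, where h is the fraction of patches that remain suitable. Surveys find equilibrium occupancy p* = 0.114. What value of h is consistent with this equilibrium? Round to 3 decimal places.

At equilibrium c(h−p*) = e, so h = p* + e/c.
h = 0.114 + 0.163/0.214 = 0.114 + 0.7617 = 0.8757.

0.876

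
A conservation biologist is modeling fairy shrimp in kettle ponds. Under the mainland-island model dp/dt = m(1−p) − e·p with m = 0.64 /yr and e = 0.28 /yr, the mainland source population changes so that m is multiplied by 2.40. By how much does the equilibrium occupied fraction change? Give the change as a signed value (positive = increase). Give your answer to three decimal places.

0.150

Before: p* = 0.64/(0.64+0.28) = 0.6957.
After: m = 1.536, e = 0.28; p* = 1.536/1.8160 = 0.8458.
Δp* = 0.8458 − 0.6957 = +0.1502.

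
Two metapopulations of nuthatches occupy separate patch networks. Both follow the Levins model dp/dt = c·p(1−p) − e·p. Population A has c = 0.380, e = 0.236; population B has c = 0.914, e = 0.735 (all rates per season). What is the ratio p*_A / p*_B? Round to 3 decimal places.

1.935

A: p*_A = 1 − 0.236/0.380 = 0.3789.
B: p*_B = 1 − 0.735/0.914 = 0.1958.
p*_A / p*_B = 0.3789/0.1958 = 1.9350.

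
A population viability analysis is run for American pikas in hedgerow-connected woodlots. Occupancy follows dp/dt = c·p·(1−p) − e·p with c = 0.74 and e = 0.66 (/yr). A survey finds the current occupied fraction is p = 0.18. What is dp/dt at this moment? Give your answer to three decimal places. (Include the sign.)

Colonization term: c·p·(1−p) = 0.74×0.18×0.8200 = 0.10922.
Extinction term: e·p = 0.11880.
dp/dt = 0.10922 − 0.11880 = -0.00958.

-0.010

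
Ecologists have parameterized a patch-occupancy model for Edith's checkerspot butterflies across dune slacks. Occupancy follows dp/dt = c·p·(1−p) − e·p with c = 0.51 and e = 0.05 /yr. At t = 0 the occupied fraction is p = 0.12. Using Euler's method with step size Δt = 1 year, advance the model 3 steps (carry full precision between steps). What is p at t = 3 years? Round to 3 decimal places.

Update rule: p ← p + [c·p·(1−p) − e·p]·Δt with Δt = 1.
  1  |  dp/dt·Δt = +0.047856  |  p_1 = 0.167856
  2  |  dp/dt·Δt = +0.062844  |  p_2 = 0.230700
  3  |  dp/dt·Δt = +0.078979  |  p_3 = 0.309679

0.310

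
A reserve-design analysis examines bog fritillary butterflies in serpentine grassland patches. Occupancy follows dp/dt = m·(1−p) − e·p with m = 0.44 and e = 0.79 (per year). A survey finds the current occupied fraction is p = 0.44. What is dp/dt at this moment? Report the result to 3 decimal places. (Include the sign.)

-0.101

Colonization term: m·(1−p) = 0.44×0.5600 = 0.24640.
Extinction term: e·p = 0.34760.
dp/dt = 0.24640 − 0.34760 = -0.10120.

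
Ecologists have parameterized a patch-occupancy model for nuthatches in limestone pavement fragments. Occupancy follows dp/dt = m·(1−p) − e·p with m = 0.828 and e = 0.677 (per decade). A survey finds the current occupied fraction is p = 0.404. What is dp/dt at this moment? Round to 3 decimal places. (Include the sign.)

Colonization term: m·(1−p) = 0.828×0.5960 = 0.49349.
Extinction term: e·p = 0.27351.
dp/dt = 0.49349 − 0.27351 = 0.21998.

0.220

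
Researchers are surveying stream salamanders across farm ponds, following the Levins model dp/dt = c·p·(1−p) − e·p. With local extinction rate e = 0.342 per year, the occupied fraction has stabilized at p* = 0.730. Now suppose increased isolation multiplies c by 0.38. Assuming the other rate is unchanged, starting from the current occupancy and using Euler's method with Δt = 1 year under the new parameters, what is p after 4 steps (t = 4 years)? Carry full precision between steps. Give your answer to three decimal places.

Balance c(1−p*) = e gives c = e/(1 − 0.73000) = 0.342/0.27000 = 1.26667.
Starting from p₀ = 0.73000; update p ← p + (dp/dt)·Δt with the new parameters.
p: 0.73000 → 0.57521  (Δp = -0.15479)
p: 0.57521 → 0.49610  (Δp = -0.07911)
p: 0.49610 → 0.44676  (Δp = -0.04934)
p: 0.44676 → 0.41294  (Δp = -0.03382)

0.413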